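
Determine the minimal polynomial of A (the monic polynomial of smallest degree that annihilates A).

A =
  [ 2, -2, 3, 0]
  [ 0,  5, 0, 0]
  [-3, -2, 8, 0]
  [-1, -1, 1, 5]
x^2 - 10*x + 25

The characteristic polynomial is χ_A(x) = (x - 5)^4, so the eigenvalues are known. The minimal polynomial is
  m_A(x) = Π_λ (x − λ)^{k_λ}
where k_λ is the size of the *largest* Jordan block for λ (equivalently, the smallest k with (A − λI)^k v = 0 for every generalised eigenvector v of λ).

  λ = 5: largest Jordan block has size 2, contributing (x − 5)^2

So m_A(x) = (x - 5)^2 = x^2 - 10*x + 25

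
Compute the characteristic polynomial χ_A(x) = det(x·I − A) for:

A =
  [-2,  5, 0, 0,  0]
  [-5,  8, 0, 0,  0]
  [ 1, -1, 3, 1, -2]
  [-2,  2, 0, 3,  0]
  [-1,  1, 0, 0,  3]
x^5 - 15*x^4 + 90*x^3 - 270*x^2 + 405*x - 243

Expanding det(x·I − A) (e.g. by cofactor expansion or by noting that A is similar to its Jordan form J, which has the same characteristic polynomial as A) gives
  χ_A(x) = x^5 - 15*x^4 + 90*x^3 - 270*x^2 + 405*x - 243
which factors as (x - 3)^5. The eigenvalues (with algebraic multiplicities) are λ = 3 with multiplicity 5.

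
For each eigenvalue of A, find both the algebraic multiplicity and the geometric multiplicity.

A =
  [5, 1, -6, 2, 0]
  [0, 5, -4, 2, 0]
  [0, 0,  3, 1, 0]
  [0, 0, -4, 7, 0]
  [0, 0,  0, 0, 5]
λ = 5: alg = 5, geom = 3

Step 1 — factor the characteristic polynomial to read off the algebraic multiplicities:
  χ_A(x) = (x - 5)^5

Step 2 — compute geometric multiplicities via the rank-nullity identity g(λ) = n − rank(A − λI):
  rank(A − (5)·I) = 2, so dim ker(A − (5)·I) = n − 2 = 3

Summary:
  λ = 5: algebraic multiplicity = 5, geometric multiplicity = 3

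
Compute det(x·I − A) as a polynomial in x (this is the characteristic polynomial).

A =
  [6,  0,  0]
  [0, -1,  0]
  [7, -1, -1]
x^3 - 4*x^2 - 11*x - 6

Expanding det(x·I − A) (e.g. by cofactor expansion or by noting that A is similar to its Jordan form J, which has the same characteristic polynomial as A) gives
  χ_A(x) = x^3 - 4*x^2 - 11*x - 6
which factors as (x - 6)*(x + 1)^2. The eigenvalues (with algebraic multiplicities) are λ = -1 with multiplicity 2, λ = 6 with multiplicity 1.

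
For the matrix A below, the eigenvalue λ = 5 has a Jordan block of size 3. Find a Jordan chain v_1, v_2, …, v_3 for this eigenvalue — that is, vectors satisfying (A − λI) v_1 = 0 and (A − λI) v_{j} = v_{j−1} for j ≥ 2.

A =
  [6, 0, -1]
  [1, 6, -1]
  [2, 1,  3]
A Jordan chain for λ = 5 of length 3:
v_1 = (-1, 0, -1)ᵀ
v_2 = (1, 1, 2)ᵀ
v_3 = (1, 0, 0)ᵀ

Let N = A − (5)·I. We want v_3 with N^3 v_3 = 0 but N^2 v_3 ≠ 0; then v_{j-1} := N · v_j for j = 3, …, 2.

Pick v_3 = (1, 0, 0)ᵀ.
Then v_2 = N · v_3 = (1, 1, 2)ᵀ.
Then v_1 = N · v_2 = (-1, 0, -1)ᵀ.

Sanity check: (A − (5)·I) v_1 = (0, 0, 0)ᵀ = 0. ✓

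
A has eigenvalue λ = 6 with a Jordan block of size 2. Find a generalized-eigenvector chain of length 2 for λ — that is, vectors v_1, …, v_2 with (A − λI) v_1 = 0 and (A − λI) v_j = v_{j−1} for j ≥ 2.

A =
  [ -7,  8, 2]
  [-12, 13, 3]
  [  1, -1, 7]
A Jordan chain for λ = 6 of length 2:
v_1 = (-2, -3, -1)ᵀ
v_2 = (2, 3, 0)ᵀ

Let N = A − (6)·I. We want v_2 with N^2 v_2 = 0 but N^1 v_2 ≠ 0; then v_{j-1} := N · v_j for j = 2, …, 2.

Pick v_2 = (2, 3, 0)ᵀ.
Then v_1 = N · v_2 = (-2, -3, -1)ᵀ.

Sanity check: (A − (6)·I) v_1 = (0, 0, 0)ᵀ = 0. ✓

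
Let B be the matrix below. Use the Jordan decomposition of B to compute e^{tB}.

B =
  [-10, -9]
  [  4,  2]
e^{tB} =
  [-6*t*exp(-4*t) + exp(-4*t), -9*t*exp(-4*t)]
  [4*t*exp(-4*t), 6*t*exp(-4*t) + exp(-4*t)]

Strategy: write B = P · J · P⁻¹ where J is a Jordan canonical form, so e^{tB} = P · e^{tJ} · P⁻¹, and e^{tJ} can be computed block-by-block.

B has Jordan form
J =
  [-4,  1]
  [ 0, -4]
(up to reordering of blocks).

Per-block formulas:
  For a 2×2 Jordan block J_2(-4): exp(t · J_2(-4)) = e^(-4t)·(I + t·N), where N is the 2×2 nilpotent shift.

After assembling e^{tJ} and conjugating by P, we get:

e^{tB} =
  [-6*t*exp(-4*t) + exp(-4*t), -9*t*exp(-4*t)]
  [4*t*exp(-4*t), 6*t*exp(-4*t) + exp(-4*t)]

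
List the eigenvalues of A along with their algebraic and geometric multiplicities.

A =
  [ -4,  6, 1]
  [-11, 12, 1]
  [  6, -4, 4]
λ = 4: alg = 3, geom = 1

Step 1 — factor the characteristic polynomial to read off the algebraic multiplicities:
  χ_A(x) = (x - 4)^3

Step 2 — compute geometric multiplicities via the rank-nullity identity g(λ) = n − rank(A − λI):
  rank(A − (4)·I) = 2, so dim ker(A − (4)·I) = n − 2 = 1

Summary:
  λ = 4: algebraic multiplicity = 3, geometric multiplicity = 1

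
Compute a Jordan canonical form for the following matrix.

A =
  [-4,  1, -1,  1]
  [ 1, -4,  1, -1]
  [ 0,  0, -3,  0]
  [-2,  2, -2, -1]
J_2(-3) ⊕ J_1(-3) ⊕ J_1(-3)

The characteristic polynomial is
  det(x·I − A) = x^4 + 12*x^3 + 54*x^2 + 108*x + 81 = (x + 3)^4

Eigenvalues and multiplicities (the geometric multiplicity of λ is n − rank(A − λI), which equals the number of Jordan blocks for λ):
  λ = -3: algebraic multiplicity = 4, geometric multiplicity = 3

Determining the block sizes for each eigenvalue:
  λ = -3: 3 blocks summing to 4 forces exactly one block of size 2 and the rest size 1 → block sizes [2, 1, 1]

Assembling the blocks gives a Jordan form
J =
  [-3,  1,  0,  0]
  [ 0, -3,  0,  0]
  [ 0,  0, -3,  0]
  [ 0,  0,  0, -3]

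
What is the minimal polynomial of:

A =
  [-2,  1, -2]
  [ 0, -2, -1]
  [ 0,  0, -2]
x^3 + 6*x^2 + 12*x + 8

The characteristic polynomial is χ_A(x) = (x + 2)^3, so the eigenvalues are known. The minimal polynomial is
  m_A(x) = Π_λ (x − λ)^{k_λ}
where k_λ is the size of the *largest* Jordan block for λ (equivalently, the smallest k with (A − λI)^k v = 0 for every generalised eigenvector v of λ).

  λ = -2: largest Jordan block has size 3, contributing (x + 2)^3

So m_A(x) = (x + 2)^3 = x^3 + 6*x^2 + 12*x + 8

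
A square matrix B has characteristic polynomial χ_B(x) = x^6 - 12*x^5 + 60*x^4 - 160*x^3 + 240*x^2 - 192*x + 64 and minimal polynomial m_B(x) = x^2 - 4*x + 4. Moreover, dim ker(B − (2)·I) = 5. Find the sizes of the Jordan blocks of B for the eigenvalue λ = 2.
Block sizes for λ = 2: [2, 1, 1, 1, 1]

Step 1 — from the characteristic polynomial, algebraic multiplicity of λ = 2 is 6. From dim ker(B − (2)·I) = 5, there are exactly 5 Jordan blocks for λ = 2.
Step 2 — from the minimal polynomial, the factor (x − 2)^2 tells us the largest block for λ = 2 has size 2.
Step 3 — with total size 6, 5 blocks, and largest block 2, the block sizes (in nonincreasing order) are [2, 1, 1, 1, 1].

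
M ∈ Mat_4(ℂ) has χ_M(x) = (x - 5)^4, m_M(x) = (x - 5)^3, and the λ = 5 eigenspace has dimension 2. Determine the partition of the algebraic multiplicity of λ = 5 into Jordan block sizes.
Block sizes for λ = 5: [3, 1]

Step 1 — from the characteristic polynomial, algebraic multiplicity of λ = 5 is 4. From dim ker(M − (5)·I) = 2, there are exactly 2 Jordan blocks for λ = 5.
Step 2 — from the minimal polynomial, the factor (x − 5)^3 tells us the largest block for λ = 5 has size 3.
Step 3 — with total size 4, 2 blocks, and largest block 3, the block sizes (in nonincreasing order) are [3, 1].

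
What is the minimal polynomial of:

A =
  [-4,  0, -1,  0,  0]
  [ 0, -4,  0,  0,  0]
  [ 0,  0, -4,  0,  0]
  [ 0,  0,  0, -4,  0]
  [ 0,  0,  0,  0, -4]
x^2 + 8*x + 16

The characteristic polynomial is χ_A(x) = (x + 4)^5, so the eigenvalues are known. The minimal polynomial is
  m_A(x) = Π_λ (x − λ)^{k_λ}
where k_λ is the size of the *largest* Jordan block for λ (equivalently, the smallest k with (A − λI)^k v = 0 for every generalised eigenvector v of λ).

  λ = -4: largest Jordan block has size 2, contributing (x + 4)^2

So m_A(x) = (x + 4)^2 = x^2 + 8*x + 16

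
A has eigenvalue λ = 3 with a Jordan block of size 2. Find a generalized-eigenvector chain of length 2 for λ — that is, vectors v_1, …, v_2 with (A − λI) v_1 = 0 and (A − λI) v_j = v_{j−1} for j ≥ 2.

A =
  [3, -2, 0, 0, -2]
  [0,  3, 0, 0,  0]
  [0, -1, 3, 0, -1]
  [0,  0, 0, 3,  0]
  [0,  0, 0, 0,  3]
A Jordan chain for λ = 3 of length 2:
v_1 = (-2, 0, -1, 0, 0)ᵀ
v_2 = (0, 1, 0, 0, 0)ᵀ

Let N = A − (3)·I. We want v_2 with N^2 v_2 = 0 but N^1 v_2 ≠ 0; then v_{j-1} := N · v_j for j = 2, …, 2.

Pick v_2 = (0, 1, 0, 0, 0)ᵀ.
Then v_1 = N · v_2 = (-2, 0, -1, 0, 0)ᵀ.

Sanity check: (A − (3)·I) v_1 = (0, 0, 0, 0, 0)ᵀ = 0. ✓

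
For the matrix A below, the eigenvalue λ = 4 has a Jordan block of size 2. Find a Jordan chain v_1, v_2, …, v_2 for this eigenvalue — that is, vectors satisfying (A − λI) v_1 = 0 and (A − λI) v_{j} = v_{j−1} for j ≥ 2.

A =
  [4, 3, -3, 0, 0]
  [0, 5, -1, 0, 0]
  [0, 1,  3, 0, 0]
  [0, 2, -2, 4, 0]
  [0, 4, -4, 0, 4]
A Jordan chain for λ = 4 of length 2:
v_1 = (3, 1, 1, 2, 4)ᵀ
v_2 = (0, 1, 0, 0, 0)ᵀ

Let N = A − (4)·I. We want v_2 with N^2 v_2 = 0 but N^1 v_2 ≠ 0; then v_{j-1} := N · v_j for j = 2, …, 2.

Pick v_2 = (0, 1, 0, 0, 0)ᵀ.
Then v_1 = N · v_2 = (3, 1, 1, 2, 4)ᵀ.

Sanity check: (A − (4)·I) v_1 = (0, 0, 0, 0, 0)ᵀ = 0. ✓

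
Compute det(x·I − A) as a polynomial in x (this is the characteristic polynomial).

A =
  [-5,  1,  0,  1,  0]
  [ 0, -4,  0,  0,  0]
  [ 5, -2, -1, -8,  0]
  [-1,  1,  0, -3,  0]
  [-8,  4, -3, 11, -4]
x^5 + 17*x^4 + 112*x^3 + 352*x^2 + 512*x + 256

Expanding det(x·I − A) (e.g. by cofactor expansion or by noting that A is similar to its Jordan form J, which has the same characteristic polynomial as A) gives
  χ_A(x) = x^5 + 17*x^4 + 112*x^3 + 352*x^2 + 512*x + 256
which factors as (x + 1)*(x + 4)^4. The eigenvalues (with algebraic multiplicities) are λ = -4 with multiplicity 4, λ = -1 with multiplicity 1.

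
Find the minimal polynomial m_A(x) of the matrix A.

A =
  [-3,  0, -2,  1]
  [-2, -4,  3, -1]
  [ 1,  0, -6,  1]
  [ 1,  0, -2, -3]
x^2 + 8*x + 16

The characteristic polynomial is χ_A(x) = (x + 4)^4, so the eigenvalues are known. The minimal polynomial is
  m_A(x) = Π_λ (x − λ)^{k_λ}
where k_λ is the size of the *largest* Jordan block for λ (equivalently, the smallest k with (A − λI)^k v = 0 for every generalised eigenvector v of λ).

  λ = -4: largest Jordan block has size 2, contributing (x + 4)^2

So m_A(x) = (x + 4)^2 = x^2 + 8*x + 16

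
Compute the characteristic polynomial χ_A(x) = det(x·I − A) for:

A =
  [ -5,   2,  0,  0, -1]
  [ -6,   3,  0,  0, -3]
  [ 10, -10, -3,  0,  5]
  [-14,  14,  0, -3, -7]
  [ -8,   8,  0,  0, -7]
x^5 + 15*x^4 + 90*x^3 + 270*x^2 + 405*x + 243

Expanding det(x·I − A) (e.g. by cofactor expansion or by noting that A is similar to its Jordan form J, which has the same characteristic polynomial as A) gives
  χ_A(x) = x^5 + 15*x^4 + 90*x^3 + 270*x^2 + 405*x + 243
which factors as (x + 3)^5. The eigenvalues (with algebraic multiplicities) are λ = -3 with multiplicity 5.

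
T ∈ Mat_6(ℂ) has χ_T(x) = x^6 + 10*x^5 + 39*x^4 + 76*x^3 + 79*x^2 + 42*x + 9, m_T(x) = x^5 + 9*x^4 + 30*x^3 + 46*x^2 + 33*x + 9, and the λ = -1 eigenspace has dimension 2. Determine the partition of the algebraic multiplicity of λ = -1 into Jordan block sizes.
Block sizes for λ = -1: [3, 1]

Step 1 — from the characteristic polynomial, algebraic multiplicity of λ = -1 is 4. From dim ker(T − (-1)·I) = 2, there are exactly 2 Jordan blocks for λ = -1.
Step 2 — from the minimal polynomial, the factor (x + 1)^3 tells us the largest block for λ = -1 has size 3.
Step 3 — with total size 4, 2 blocks, and largest block 3, the block sizes (in nonincreasing order) are [3, 1].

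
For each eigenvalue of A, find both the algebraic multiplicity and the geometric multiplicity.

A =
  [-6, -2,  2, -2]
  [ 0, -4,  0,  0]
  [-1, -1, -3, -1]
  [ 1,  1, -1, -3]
λ = -4: alg = 4, geom = 3

Step 1 — factor the characteristic polynomial to read off the algebraic multiplicities:
  χ_A(x) = (x + 4)^4

Step 2 — compute geometric multiplicities via the rank-nullity identity g(λ) = n − rank(A − λI):
  rank(A − (-4)·I) = 1, so dim ker(A − (-4)·I) = n − 1 = 3

Summary:
  λ = -4: algebraic multiplicity = 4, geometric multiplicity = 3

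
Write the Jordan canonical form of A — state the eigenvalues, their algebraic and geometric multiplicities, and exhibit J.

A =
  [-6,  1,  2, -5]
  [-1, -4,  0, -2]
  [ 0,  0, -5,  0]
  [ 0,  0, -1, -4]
J_3(-5) ⊕ J_1(-4)

The characteristic polynomial is
  det(x·I − A) = x^4 + 19*x^3 + 135*x^2 + 425*x + 500 = (x + 4)*(x + 5)^3

Eigenvalues and multiplicities (the geometric multiplicity of λ is n − rank(A − λI), which equals the number of Jordan blocks for λ):
  λ = -5: algebraic multiplicity = 3, geometric multiplicity = 1
  λ = -4: algebraic multiplicity = 1, geometric multiplicity = 1

Determining the block sizes for each eigenvalue:
  λ = -5: one block (gm = 1), so the single block has size am = 3 → block sizes [3]
  λ = -4: one block (gm = 1), so the single block has size am = 1 → block sizes [1]

Assembling the blocks gives a Jordan form
J =
  [-5,  1,  0,  0]
  [ 0, -5,  1,  0]
  [ 0,  0, -5,  0]
  [ 0,  0,  0, -4]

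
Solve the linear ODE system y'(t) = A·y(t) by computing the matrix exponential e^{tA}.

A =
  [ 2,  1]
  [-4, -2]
e^{tA} =
  [2*t + 1, t]
  [-4*t, 1 - 2*t]

Strategy: write A = P · J · P⁻¹ where J is a Jordan canonical form, so e^{tA} = P · e^{tJ} · P⁻¹, and e^{tJ} can be computed block-by-block.

A has Jordan form
J =
  [0, 1]
  [0, 0]
(up to reordering of blocks).

Per-block formulas:
  For a 2×2 Jordan block J_2(0): exp(t · J_2(0)) = e^(0t)·(I + t·N), where N is the 2×2 nilpotent shift.

After assembling e^{tJ} and conjugating by P, we get:

e^{tA} =
  [2*t + 1, t]
  [-4*t, 1 - 2*t]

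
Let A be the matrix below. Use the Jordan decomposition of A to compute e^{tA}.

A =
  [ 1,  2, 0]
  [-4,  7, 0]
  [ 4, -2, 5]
e^{tA} =
  [-exp(5*t) + 2*exp(3*t), exp(5*t) - exp(3*t), 0]
  [-2*exp(5*t) + 2*exp(3*t), 2*exp(5*t) - exp(3*t), 0]
  [2*exp(5*t) - 2*exp(3*t), -exp(5*t) + exp(3*t), exp(5*t)]

Strategy: write A = P · J · P⁻¹ where J is a Jordan canonical form, so e^{tA} = P · e^{tJ} · P⁻¹, and e^{tJ} can be computed block-by-block.

A has Jordan form
J =
  [3, 0, 0]
  [0, 5, 0]
  [0, 0, 5]
(up to reordering of blocks).

Per-block formulas:
  For a 1×1 block at λ = 5: exp(t · [5]) = [e^(5t)].
  For a 1×1 block at λ = 3: exp(t · [3]) = [e^(3t)].

After assembling e^{tJ} and conjugating by P, we get:

e^{tA} =
  [-exp(5*t) + 2*exp(3*t), exp(5*t) - exp(3*t), 0]
  [-2*exp(5*t) + 2*exp(3*t), 2*exp(5*t) - exp(3*t), 0]
  [2*exp(5*t) - 2*exp(3*t), -exp(5*t) + exp(3*t), exp(5*t)]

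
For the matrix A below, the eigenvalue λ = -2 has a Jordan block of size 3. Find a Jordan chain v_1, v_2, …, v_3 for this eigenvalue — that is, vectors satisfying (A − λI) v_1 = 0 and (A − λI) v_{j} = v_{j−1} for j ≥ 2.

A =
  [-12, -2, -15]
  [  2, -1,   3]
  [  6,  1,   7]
A Jordan chain for λ = -2 of length 3:
v_1 = (6, 0, -4)ᵀ
v_2 = (-10, 2, 6)ᵀ
v_3 = (1, 0, 0)ᵀ

Let N = A − (-2)·I. We want v_3 with N^3 v_3 = 0 but N^2 v_3 ≠ 0; then v_{j-1} := N · v_j for j = 3, …, 2.

Pick v_3 = (1, 0, 0)ᵀ.
Then v_2 = N · v_3 = (-10, 2, 6)ᵀ.
Then v_1 = N · v_2 = (6, 0, -4)ᵀ.

Sanity check: (A − (-2)·I) v_1 = (0, 0, 0)ᵀ = 0. ✓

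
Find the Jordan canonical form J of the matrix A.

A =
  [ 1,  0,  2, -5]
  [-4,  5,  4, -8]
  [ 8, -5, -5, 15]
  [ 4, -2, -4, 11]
J_2(3) ⊕ J_2(3)

The characteristic polynomial is
  det(x·I − A) = x^4 - 12*x^3 + 54*x^2 - 108*x + 81 = (x - 3)^4

Eigenvalues and multiplicities (the geometric multiplicity of λ is n − rank(A − λI), which equals the number of Jordan blocks for λ):
  λ = 3: algebraic multiplicity = 4, geometric multiplicity = 2

Determining the block sizes for each eigenvalue:
  λ = 3: with am = 4 and gm = 2, the partition is not yet determined (e.g. several partitions of 4 into 2 parts exist). Let N = A − (3)·I. Computing rank(N^1) = 2, rank(N^2) = 0; the number of blocks of size ≥ j is rank(N^{j−1}) − rank(N^j), giving [2, 2]. So we have 2 block(s) of size 2 → block sizes [2, 2]

Assembling the blocks gives a Jordan form
J =
  [3, 1, 0, 0]
  [0, 3, 0, 0]
  [0, 0, 3, 1]
  [0, 0, 0, 3]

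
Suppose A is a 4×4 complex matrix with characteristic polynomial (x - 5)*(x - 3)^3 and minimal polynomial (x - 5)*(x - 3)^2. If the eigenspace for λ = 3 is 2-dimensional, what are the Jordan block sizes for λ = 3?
Block sizes for λ = 3: [2, 1]

Step 1 — from the characteristic polynomial, algebraic multiplicity of λ = 3 is 3. From dim ker(A − (3)·I) = 2, there are exactly 2 Jordan blocks for λ = 3.
Step 2 — from the minimal polynomial, the factor (x − 3)^2 tells us the largest block for λ = 3 has size 2.
Step 3 — with total size 3, 2 blocks, and largest block 2, the block sizes (in nonincreasing order) are [2, 1].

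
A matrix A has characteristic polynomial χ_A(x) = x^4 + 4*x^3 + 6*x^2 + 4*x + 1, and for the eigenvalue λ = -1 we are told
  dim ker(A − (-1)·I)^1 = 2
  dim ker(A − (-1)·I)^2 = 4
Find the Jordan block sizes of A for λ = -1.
Block sizes for λ = -1: [2, 2]

From the dimensions of kernels of powers, the number of Jordan blocks of size at least j is d_j − d_{j−1} where d_j = dim ker(N^j) (with d_0 = 0). Computing the differences gives [2, 2].
The number of blocks of size exactly k is (#blocks of size ≥ k) − (#blocks of size ≥ k + 1), so the partition is: 2 block(s) of size 2.
In nonincreasing order the block sizes are [2, 2].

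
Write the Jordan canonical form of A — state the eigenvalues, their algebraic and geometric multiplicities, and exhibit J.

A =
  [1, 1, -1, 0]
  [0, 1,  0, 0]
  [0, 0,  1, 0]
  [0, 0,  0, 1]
J_2(1) ⊕ J_1(1) ⊕ J_1(1)

The characteristic polynomial is
  det(x·I − A) = x^4 - 4*x^3 + 6*x^2 - 4*x + 1 = (x - 1)^4

Eigenvalues and multiplicities (the geometric multiplicity of λ is n − rank(A − λI), which equals the number of Jordan blocks for λ):
  λ = 1: algebraic multiplicity = 4, geometric multiplicity = 3

Determining the block sizes for each eigenvalue:
  λ = 1: 3 blocks summing to 4 forces exactly one block of size 2 and the rest size 1 → block sizes [2, 1, 1]

Assembling the blocks gives a Jordan form
J =
  [1, 1, 0, 0]
  [0, 1, 0, 0]
  [0, 0, 1, 0]
  [0, 0, 0, 1]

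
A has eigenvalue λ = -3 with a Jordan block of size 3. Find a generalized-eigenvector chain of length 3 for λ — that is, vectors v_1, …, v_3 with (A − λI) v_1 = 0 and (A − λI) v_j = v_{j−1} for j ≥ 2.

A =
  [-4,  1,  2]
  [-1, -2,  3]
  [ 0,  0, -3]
A Jordan chain for λ = -3 of length 3:
v_1 = (1, 1, 0)ᵀ
v_2 = (2, 3, 0)ᵀ
v_3 = (0, 0, 1)ᵀ

Let N = A − (-3)·I. We want v_3 with N^3 v_3 = 0 but N^2 v_3 ≠ 0; then v_{j-1} := N · v_j for j = 3, …, 2.

Pick v_3 = (0, 0, 1)ᵀ.
Then v_2 = N · v_3 = (2, 3, 0)ᵀ.
Then v_1 = N · v_2 = (1, 1, 0)ᵀ.

Sanity check: (A − (-3)·I) v_1 = (0, 0, 0)ᵀ = 0. ✓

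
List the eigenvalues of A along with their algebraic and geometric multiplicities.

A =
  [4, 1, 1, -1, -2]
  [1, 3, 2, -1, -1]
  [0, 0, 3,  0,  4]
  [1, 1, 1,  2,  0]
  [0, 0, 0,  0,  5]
λ = 3: alg = 4, geom = 2; λ = 5: alg = 1, geom = 1

Step 1 — factor the characteristic polynomial to read off the algebraic multiplicities:
  χ_A(x) = (x - 5)*(x - 3)^4

Step 2 — compute geometric multiplicities via the rank-nullity identity g(λ) = n − rank(A − λI):
  rank(A − (3)·I) = 3, so dim ker(A − (3)·I) = n − 3 = 2
  rank(A − (5)·I) = 4, so dim ker(A − (5)·I) = n − 4 = 1

Summary:
  λ = 3: algebraic multiplicity = 4, geometric multiplicity = 2
  λ = 5: algebraic multiplicity = 1, geometric multiplicity = 1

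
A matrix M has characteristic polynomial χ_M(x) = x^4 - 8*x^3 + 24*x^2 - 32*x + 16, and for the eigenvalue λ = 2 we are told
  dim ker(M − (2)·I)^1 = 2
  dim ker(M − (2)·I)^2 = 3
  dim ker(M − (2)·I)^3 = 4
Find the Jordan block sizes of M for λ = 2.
Block sizes for λ = 2: [3, 1]

From the dimensions of kernels of powers, the number of Jordan blocks of size at least j is d_j − d_{j−1} where d_j = dim ker(N^j) (with d_0 = 0). Computing the differences gives [2, 1, 1].
The number of blocks of size exactly k is (#blocks of size ≥ k) − (#blocks of size ≥ k + 1), so the partition is: 1 block(s) of size 1, 1 block(s) of size 3.
In nonincreasing order the block sizes are [3, 1].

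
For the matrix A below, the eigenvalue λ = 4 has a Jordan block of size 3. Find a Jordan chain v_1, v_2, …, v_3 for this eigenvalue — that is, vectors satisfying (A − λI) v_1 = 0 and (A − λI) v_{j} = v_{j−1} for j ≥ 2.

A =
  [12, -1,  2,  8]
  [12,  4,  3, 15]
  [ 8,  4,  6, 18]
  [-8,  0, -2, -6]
A Jordan chain for λ = 4 of length 3:
v_1 = (4, 0, -16, 0)ᵀ
v_2 = (8, 12, 8, -8)ᵀ
v_3 = (1, 0, 0, 0)ᵀ

Let N = A − (4)·I. We want v_3 with N^3 v_3 = 0 but N^2 v_3 ≠ 0; then v_{j-1} := N · v_j for j = 3, …, 2.

Pick v_3 = (1, 0, 0, 0)ᵀ.
Then v_2 = N · v_3 = (8, 12, 8, -8)ᵀ.
Then v_1 = N · v_2 = (4, 0, -16, 0)ᵀ.

Sanity check: (A − (4)·I) v_1 = (0, 0, 0, 0)ᵀ = 0. ✓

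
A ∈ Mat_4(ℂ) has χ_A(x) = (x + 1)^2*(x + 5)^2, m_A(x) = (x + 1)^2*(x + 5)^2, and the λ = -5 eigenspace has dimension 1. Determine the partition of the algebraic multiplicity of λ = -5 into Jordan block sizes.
Block sizes for λ = -5: [2]

Step 1 — from the characteristic polynomial, algebraic multiplicity of λ = -5 is 2. From dim ker(A − (-5)·I) = 1, there are exactly 1 Jordan blocks for λ = -5.
Step 2 — from the minimal polynomial, the factor (x + 5)^2 tells us the largest block for λ = -5 has size 2.
Step 3 — with total size 2, 1 blocks, and largest block 2, the block sizes (in nonincreasing order) are [2].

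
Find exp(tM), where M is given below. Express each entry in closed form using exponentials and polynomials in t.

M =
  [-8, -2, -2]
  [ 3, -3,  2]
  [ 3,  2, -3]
e^{tM} =
  [-3*exp(-4*t) + 4*exp(-5*t), -2*exp(-4*t) + 2*exp(-5*t), -2*exp(-4*t) + 2*exp(-5*t)]
  [3*exp(-4*t) - 3*exp(-5*t), 2*exp(-4*t) - exp(-5*t), 2*exp(-4*t) - 2*exp(-5*t)]
  [3*exp(-4*t) - 3*exp(-5*t), 2*exp(-4*t) - 2*exp(-5*t), 2*exp(-4*t) - exp(-5*t)]

Strategy: write M = P · J · P⁻¹ where J is a Jordan canonical form, so e^{tM} = P · e^{tJ} · P⁻¹, and e^{tJ} can be computed block-by-block.

M has Jordan form
J =
  [-5,  0,  0]
  [ 0, -5,  0]
  [ 0,  0, -4]
(up to reordering of blocks).

Per-block formulas:
  For a 1×1 block at λ = -5: exp(t · [-5]) = [e^(-5t)].
  For a 1×1 block at λ = -4: exp(t · [-4]) = [e^(-4t)].

After assembling e^{tJ} and conjugating by P, we get:

e^{tM} =
  [-3*exp(-4*t) + 4*exp(-5*t), -2*exp(-4*t) + 2*exp(-5*t), -2*exp(-4*t) + 2*exp(-5*t)]
  [3*exp(-4*t) - 3*exp(-5*t), 2*exp(-4*t) - exp(-5*t), 2*exp(-4*t) - 2*exp(-5*t)]
  [3*exp(-4*t) - 3*exp(-5*t), 2*exp(-4*t) - 2*exp(-5*t), 2*exp(-4*t) - exp(-5*t)]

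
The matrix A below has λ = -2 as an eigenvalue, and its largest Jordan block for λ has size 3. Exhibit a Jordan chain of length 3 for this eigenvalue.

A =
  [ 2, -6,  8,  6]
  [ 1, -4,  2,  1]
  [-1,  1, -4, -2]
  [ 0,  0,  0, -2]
A Jordan chain for λ = -2 of length 3:
v_1 = (2, 0, -1, 0)ᵀ
v_2 = (4, 1, -1, 0)ᵀ
v_3 = (1, 0, 0, 0)ᵀ

Let N = A − (-2)·I. We want v_3 with N^3 v_3 = 0 but N^2 v_3 ≠ 0; then v_{j-1} := N · v_j for j = 3, …, 2.

Pick v_3 = (1, 0, 0, 0)ᵀ.
Then v_2 = N · v_3 = (4, 1, -1, 0)ᵀ.
Then v_1 = N · v_2 = (2, 0, -1, 0)ᵀ.

Sanity check: (A − (-2)·I) v_1 = (0, 0, 0, 0)ᵀ = 0. ✓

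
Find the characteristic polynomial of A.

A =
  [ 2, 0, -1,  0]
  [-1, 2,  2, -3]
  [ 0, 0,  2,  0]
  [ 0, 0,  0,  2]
x^4 - 8*x^3 + 24*x^2 - 32*x + 16

Expanding det(x·I − A) (e.g. by cofactor expansion or by noting that A is similar to its Jordan form J, which has the same characteristic polynomial as A) gives
  χ_A(x) = x^4 - 8*x^3 + 24*x^2 - 32*x + 16
which factors as (x - 2)^4. The eigenvalues (with algebraic multiplicities) are λ = 2 with multiplicity 4.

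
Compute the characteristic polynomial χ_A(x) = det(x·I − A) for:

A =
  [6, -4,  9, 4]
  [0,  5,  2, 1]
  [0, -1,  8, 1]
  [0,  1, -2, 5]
x^4 - 24*x^3 + 216*x^2 - 864*x + 1296

Expanding det(x·I − A) (e.g. by cofactor expansion or by noting that A is similar to its Jordan form J, which has the same characteristic polynomial as A) gives
  χ_A(x) = x^4 - 24*x^3 + 216*x^2 - 864*x + 1296
which factors as (x - 6)^4. The eigenvalues (with algebraic multiplicities) are λ = 6 with multiplicity 4.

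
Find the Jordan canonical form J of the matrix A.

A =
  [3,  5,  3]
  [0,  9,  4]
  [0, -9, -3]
J_3(3)

The characteristic polynomial is
  det(x·I − A) = x^3 - 9*x^2 + 27*x - 27 = (x - 3)^3

Eigenvalues and multiplicities (the geometric multiplicity of λ is n − rank(A − λI), which equals the number of Jordan blocks for λ):
  λ = 3: algebraic multiplicity = 3, geometric multiplicity = 1

Determining the block sizes for each eigenvalue:
  λ = 3: one block (gm = 1), so the single block has size am = 3 → block sizes [3]

Assembling the blocks gives a Jordan form
J =
  [3, 1, 0]
  [0, 3, 1]
  [0, 0, 3]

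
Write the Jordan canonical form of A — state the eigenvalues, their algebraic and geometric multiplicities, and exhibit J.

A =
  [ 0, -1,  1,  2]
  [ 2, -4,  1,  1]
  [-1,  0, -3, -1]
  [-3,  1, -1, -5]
J_2(-3) ⊕ J_2(-3)

The characteristic polynomial is
  det(x·I − A) = x^4 + 12*x^3 + 54*x^2 + 108*x + 81 = (x + 3)^4

Eigenvalues and multiplicities (the geometric multiplicity of λ is n − rank(A − λI), which equals the number of Jordan blocks for λ):
  λ = -3: algebraic multiplicity = 4, geometric multiplicity = 2

Determining the block sizes for each eigenvalue:
  λ = -3: with am = 4 and gm = 2, the partition is not yet determined (e.g. several partitions of 4 into 2 parts exist). Let N = A − (-3)·I. Computing rank(N^1) = 2, rank(N^2) = 0; the number of blocks of size ≥ j is rank(N^{j−1}) − rank(N^j), giving [2, 2]. So we have 2 block(s) of size 2 → block sizes [2, 2]

Assembling the blocks gives a Jordan form
J =
  [-3,  1,  0,  0]
  [ 0, -3,  0,  0]
  [ 0,  0, -3,  1]
  [ 0,  0,  0, -3]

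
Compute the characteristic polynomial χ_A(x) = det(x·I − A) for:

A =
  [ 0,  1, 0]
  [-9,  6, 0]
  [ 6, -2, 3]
x^3 - 9*x^2 + 27*x - 27

Expanding det(x·I − A) (e.g. by cofactor expansion or by noting that A is similar to its Jordan form J, which has the same characteristic polynomial as A) gives
  χ_A(x) = x^3 - 9*x^2 + 27*x - 27
which factors as (x - 3)^3. The eigenvalues (with algebraic multiplicities) are λ = 3 with multiplicity 3.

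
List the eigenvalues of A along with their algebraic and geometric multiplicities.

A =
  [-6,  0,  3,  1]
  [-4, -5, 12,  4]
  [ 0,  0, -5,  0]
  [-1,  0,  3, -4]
λ = -5: alg = 4, geom = 3

Step 1 — factor the characteristic polynomial to read off the algebraic multiplicities:
  χ_A(x) = (x + 5)^4

Step 2 — compute geometric multiplicities via the rank-nullity identity g(λ) = n − rank(A − λI):
  rank(A − (-5)·I) = 1, so dim ker(A − (-5)·I) = n − 1 = 3

Summary:
  λ = -5: algebraic multiplicity = 4, geometric multiplicity = 3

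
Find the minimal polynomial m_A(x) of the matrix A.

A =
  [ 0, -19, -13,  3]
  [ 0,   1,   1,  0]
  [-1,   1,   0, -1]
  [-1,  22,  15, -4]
x^4 + 3*x^3

The characteristic polynomial is χ_A(x) = x^3*(x + 3), so the eigenvalues are known. The minimal polynomial is
  m_A(x) = Π_λ (x − λ)^{k_λ}
where k_λ is the size of the *largest* Jordan block for λ (equivalently, the smallest k with (A − λI)^k v = 0 for every generalised eigenvector v of λ).

  λ = -3: largest Jordan block has size 1, contributing (x + 3)
  λ = 0: largest Jordan block has size 3, contributing (x − 0)^3

So m_A(x) = x^3*(x + 3) = x^4 + 3*x^3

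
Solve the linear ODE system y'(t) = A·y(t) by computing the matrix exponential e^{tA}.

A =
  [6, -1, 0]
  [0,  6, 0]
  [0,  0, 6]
e^{tA} =
  [exp(6*t), -t*exp(6*t), 0]
  [0, exp(6*t), 0]
  [0, 0, exp(6*t)]

Strategy: write A = P · J · P⁻¹ where J is a Jordan canonical form, so e^{tA} = P · e^{tJ} · P⁻¹, and e^{tJ} can be computed block-by-block.

A has Jordan form
J =
  [6, 1, 0]
  [0, 6, 0]
  [0, 0, 6]
(up to reordering of blocks).

Per-block formulas:
  For a 2×2 Jordan block J_2(6): exp(t · J_2(6)) = e^(6t)·(I + t·N), where N is the 2×2 nilpotent shift.
  For a 1×1 block at λ = 6: exp(t · [6]) = [e^(6t)].

After assembling e^{tJ} and conjugating by P, we get:

e^{tA} =
  [exp(6*t), -t*exp(6*t), 0]
  [0, exp(6*t), 0]
  [0, 0, exp(6*t)]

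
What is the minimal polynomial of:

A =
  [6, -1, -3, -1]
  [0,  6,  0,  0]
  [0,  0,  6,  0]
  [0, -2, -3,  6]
x^3 - 18*x^2 + 108*x - 216

The characteristic polynomial is χ_A(x) = (x - 6)^4, so the eigenvalues are known. The minimal polynomial is
  m_A(x) = Π_λ (x − λ)^{k_λ}
where k_λ is the size of the *largest* Jordan block for λ (equivalently, the smallest k with (A − λI)^k v = 0 for every generalised eigenvector v of λ).

  λ = 6: largest Jordan block has size 3, contributing (x − 6)^3

So m_A(x) = (x - 6)^3 = x^3 - 18*x^2 + 108*x - 216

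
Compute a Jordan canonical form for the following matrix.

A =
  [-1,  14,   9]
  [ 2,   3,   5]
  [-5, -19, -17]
J_3(-5)

The characteristic polynomial is
  det(x·I − A) = x^3 + 15*x^2 + 75*x + 125 = (x + 5)^3

Eigenvalues and multiplicities (the geometric multiplicity of λ is n − rank(A − λI), which equals the number of Jordan blocks for λ):
  λ = -5: algebraic multiplicity = 3, geometric multiplicity = 1

Determining the block sizes for each eigenvalue:
  λ = -5: one block (gm = 1), so the single block has size am = 3 → block sizes [3]

Assembling the blocks gives a Jordan form
J =
  [-5,  1,  0]
  [ 0, -5,  1]
  [ 0,  0, -5]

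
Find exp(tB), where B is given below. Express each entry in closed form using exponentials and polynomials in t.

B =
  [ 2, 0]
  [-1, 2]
e^{tB} =
  [exp(2*t), 0]
  [-t*exp(2*t), exp(2*t)]

Strategy: write B = P · J · P⁻¹ where J is a Jordan canonical form, so e^{tB} = P · e^{tJ} · P⁻¹, and e^{tJ} can be computed block-by-block.

B has Jordan form
J =
  [2, 1]
  [0, 2]
(up to reordering of blocks).

Per-block formulas:
  For a 2×2 Jordan block J_2(2): exp(t · J_2(2)) = e^(2t)·(I + t·N), where N is the 2×2 nilpotent shift.

After assembling e^{tJ} and conjugating by P, we get:

e^{tB} =
  [exp(2*t), 0]
  [-t*exp(2*t), exp(2*t)]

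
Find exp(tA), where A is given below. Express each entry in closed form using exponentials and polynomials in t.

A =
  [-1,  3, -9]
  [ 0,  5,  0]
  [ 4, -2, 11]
e^{tA} =
  [-6*t*exp(5*t) + exp(5*t), 3*t*exp(5*t), -9*t*exp(5*t)]
  [0, exp(5*t), 0]
  [4*t*exp(5*t), -2*t*exp(5*t), 6*t*exp(5*t) + exp(5*t)]

Strategy: write A = P · J · P⁻¹ where J is a Jordan canonical form, so e^{tA} = P · e^{tJ} · P⁻¹, and e^{tJ} can be computed block-by-block.

A has Jordan form
J =
  [5, 1, 0]
  [0, 5, 0]
  [0, 0, 5]
(up to reordering of blocks).

Per-block formulas:
  For a 1×1 block at λ = 5: exp(t · [5]) = [e^(5t)].
  For a 2×2 Jordan block J_2(5): exp(t · J_2(5)) = e^(5t)·(I + t·N), where N is the 2×2 nilpotent shift.

After assembling e^{tJ} and conjugating by P, we get:

e^{tA} =
  [-6*t*exp(5*t) + exp(5*t), 3*t*exp(5*t), -9*t*exp(5*t)]
  [0, exp(5*t), 0]
  [4*t*exp(5*t), -2*t*exp(5*t), 6*t*exp(5*t) + exp(5*t)]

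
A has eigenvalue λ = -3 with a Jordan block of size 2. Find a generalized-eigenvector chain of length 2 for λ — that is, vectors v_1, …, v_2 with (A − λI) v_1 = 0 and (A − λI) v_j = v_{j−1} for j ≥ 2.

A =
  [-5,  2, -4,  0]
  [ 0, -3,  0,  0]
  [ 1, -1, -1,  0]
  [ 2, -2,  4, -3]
A Jordan chain for λ = -3 of length 2:
v_1 = (-2, 0, 1, 2)ᵀ
v_2 = (1, 0, 0, 0)ᵀ

Let N = A − (-3)·I. We want v_2 with N^2 v_2 = 0 but N^1 v_2 ≠ 0; then v_{j-1} := N · v_j for j = 2, …, 2.

Pick v_2 = (1, 0, 0, 0)ᵀ.
Then v_1 = N · v_2 = (-2, 0, 1, 2)ᵀ.

Sanity check: (A − (-3)·I) v_1 = (0, 0, 0, 0)ᵀ = 0. ✓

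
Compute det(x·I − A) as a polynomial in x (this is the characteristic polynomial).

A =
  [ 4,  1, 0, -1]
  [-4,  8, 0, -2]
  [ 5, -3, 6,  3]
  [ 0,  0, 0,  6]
x^4 - 24*x^3 + 216*x^2 - 864*x + 1296

Expanding det(x·I − A) (e.g. by cofactor expansion or by noting that A is similar to its Jordan form J, which has the same characteristic polynomial as A) gives
  χ_A(x) = x^4 - 24*x^3 + 216*x^2 - 864*x + 1296
which factors as (x - 6)^4. The eigenvalues (with algebraic multiplicities) are λ = 6 with multiplicity 4.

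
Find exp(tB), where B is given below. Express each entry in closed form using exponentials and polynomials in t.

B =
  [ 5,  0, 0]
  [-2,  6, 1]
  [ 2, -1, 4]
e^{tB} =
  [exp(5*t), 0, 0]
  [-2*t*exp(5*t), t*exp(5*t) + exp(5*t), t*exp(5*t)]
  [2*t*exp(5*t), -t*exp(5*t), -t*exp(5*t) + exp(5*t)]

Strategy: write B = P · J · P⁻¹ where J is a Jordan canonical form, so e^{tB} = P · e^{tJ} · P⁻¹, and e^{tJ} can be computed block-by-block.

B has Jordan form
J =
  [5, 1, 0]
  [0, 5, 0]
  [0, 0, 5]
(up to reordering of blocks).

Per-block formulas:
  For a 1×1 block at λ = 5: exp(t · [5]) = [e^(5t)].
  For a 2×2 Jordan block J_2(5): exp(t · J_2(5)) = e^(5t)·(I + t·N), where N is the 2×2 nilpotent shift.

After assembling e^{tJ} and conjugating by P, we get:

e^{tB} =
  [exp(5*t), 0, 0]
  [-2*t*exp(5*t), t*exp(5*t) + exp(5*t), t*exp(5*t)]
  [2*t*exp(5*t), -t*exp(5*t), -t*exp(5*t) + exp(5*t)]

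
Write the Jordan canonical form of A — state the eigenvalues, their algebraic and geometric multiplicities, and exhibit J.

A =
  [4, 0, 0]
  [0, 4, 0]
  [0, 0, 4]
J_1(4) ⊕ J_1(4) ⊕ J_1(4)

The characteristic polynomial is
  det(x·I − A) = x^3 - 12*x^2 + 48*x - 64 = (x - 4)^3

Eigenvalues and multiplicities (the geometric multiplicity of λ is n − rank(A − λI), which equals the number of Jordan blocks for λ):
  λ = 4: algebraic multiplicity = 3, geometric multiplicity = 3

Determining the block sizes for each eigenvalue:
  λ = 4: gm = am = 3, so every block has size 1 → block sizes [1, 1, 1]

Assembling the blocks gives a Jordan form
J =
  [4, 0, 0]
  [0, 4, 0]
  [0, 0, 4]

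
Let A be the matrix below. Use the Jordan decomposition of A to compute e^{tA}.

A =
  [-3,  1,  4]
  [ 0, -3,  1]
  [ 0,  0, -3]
e^{tA} =
  [exp(-3*t), t*exp(-3*t), t^2*exp(-3*t)/2 + 4*t*exp(-3*t)]
  [0, exp(-3*t), t*exp(-3*t)]
  [0, 0, exp(-3*t)]

Strategy: write A = P · J · P⁻¹ where J is a Jordan canonical form, so e^{tA} = P · e^{tJ} · P⁻¹, and e^{tJ} can be computed block-by-block.

A has Jordan form
J =
  [-3,  1,  0]
  [ 0, -3,  1]
  [ 0,  0, -3]
(up to reordering of blocks).

Per-block formulas:
  For a 3×3 Jordan block J_3(-3): exp(t · J_3(-3)) = e^(-3t)·(I + t·N + (t^2/2)·N^2), where N is the 3×3 nilpotent shift.

After assembling e^{tJ} and conjugating by P, we get:

e^{tA} =
  [exp(-3*t), t*exp(-3*t), t^2*exp(-3*t)/2 + 4*t*exp(-3*t)]
  [0, exp(-3*t), t*exp(-3*t)]
  [0, 0, exp(-3*t)]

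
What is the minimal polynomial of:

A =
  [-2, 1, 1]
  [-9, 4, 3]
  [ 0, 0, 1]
x^2 - 2*x + 1

The characteristic polynomial is χ_A(x) = (x - 1)^3, so the eigenvalues are known. The minimal polynomial is
  m_A(x) = Π_λ (x − λ)^{k_λ}
where k_λ is the size of the *largest* Jordan block for λ (equivalently, the smallest k with (A − λI)^k v = 0 for every generalised eigenvector v of λ).

  λ = 1: largest Jordan block has size 2, contributing (x − 1)^2

So m_A(x) = (x - 1)^2 = x^2 - 2*x + 1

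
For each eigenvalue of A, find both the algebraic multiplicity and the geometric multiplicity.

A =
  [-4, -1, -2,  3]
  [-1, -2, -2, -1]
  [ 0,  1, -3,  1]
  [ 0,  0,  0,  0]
λ = -3: alg = 3, geom = 1; λ = 0: alg = 1, geom = 1

Step 1 — factor the characteristic polynomial to read off the algebraic multiplicities:
  χ_A(x) = x*(x + 3)^3

Step 2 — compute geometric multiplicities via the rank-nullity identity g(λ) = n − rank(A − λI):
  rank(A − (-3)·I) = 3, so dim ker(A − (-3)·I) = n − 3 = 1
  rank(A − (0)·I) = 3, so dim ker(A − (0)·I) = n − 3 = 1

Summary:
  λ = -3: algebraic multiplicity = 3, geometric multiplicity = 1
  λ = 0: algebraic multiplicity = 1, geometric multiplicity = 1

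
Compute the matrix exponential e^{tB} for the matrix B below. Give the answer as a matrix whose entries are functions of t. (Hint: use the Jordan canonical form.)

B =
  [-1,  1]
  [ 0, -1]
e^{tB} =
  [exp(-t), t*exp(-t)]
  [0, exp(-t)]

Strategy: write B = P · J · P⁻¹ where J is a Jordan canonical form, so e^{tB} = P · e^{tJ} · P⁻¹, and e^{tJ} can be computed block-by-block.

B has Jordan form
J =
  [-1,  1]
  [ 0, -1]
(up to reordering of blocks).

Per-block formulas:
  For a 2×2 Jordan block J_2(-1): exp(t · J_2(-1)) = e^(-1t)·(I + t·N), where N is the 2×2 nilpotent shift.

After assembling e^{tJ} and conjugating by P, we get:

e^{tB} =
  [exp(-t), t*exp(-t)]
  [0, exp(-t)]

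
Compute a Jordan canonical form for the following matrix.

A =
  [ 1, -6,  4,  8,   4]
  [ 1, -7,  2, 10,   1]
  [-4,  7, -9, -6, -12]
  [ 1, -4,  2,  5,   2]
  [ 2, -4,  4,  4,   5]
J_3(-1) ⊕ J_2(-1)

The characteristic polynomial is
  det(x·I − A) = x^5 + 5*x^4 + 10*x^3 + 10*x^2 + 5*x + 1 = (x + 1)^5

Eigenvalues and multiplicities (the geometric multiplicity of λ is n − rank(A − λI), which equals the number of Jordan blocks for λ):
  λ = -1: algebraic multiplicity = 5, geometric multiplicity = 2

Determining the block sizes for each eigenvalue:
  λ = -1: with am = 5 and gm = 2, the partition is not yet determined (e.g. several partitions of 5 into 2 parts exist). Let N = A − (-1)·I. Computing rank(N^1) = 3, rank(N^2) = 1, rank(N^3) = 0; the number of blocks of size ≥ j is rank(N^{j−1}) − rank(N^j), giving [2, 2, 1]. So we have 1 block(s) of size 3, 1 block(s) of size 2 → block sizes [3, 2]

Assembling the blocks gives a Jordan form
J =
  [-1,  1,  0,  0,  0]
  [ 0, -1,  1,  0,  0]
  [ 0,  0, -1,  0,  0]
  [ 0,  0,  0, -1,  1]
  [ 0,  0,  0,  0, -1]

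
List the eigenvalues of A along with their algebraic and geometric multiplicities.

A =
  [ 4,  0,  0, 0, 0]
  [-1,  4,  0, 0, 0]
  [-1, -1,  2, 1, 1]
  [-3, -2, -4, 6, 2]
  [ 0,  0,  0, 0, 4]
λ = 4: alg = 5, geom = 3

Step 1 — factor the characteristic polynomial to read off the algebraic multiplicities:
  χ_A(x) = (x - 4)^5

Step 2 — compute geometric multiplicities via the rank-nullity identity g(λ) = n − rank(A − λI):
  rank(A − (4)·I) = 2, so dim ker(A − (4)·I) = n − 2 = 3

Summary:
  λ = 4: algebraic multiplicity = 5, geometric multiplicity = 3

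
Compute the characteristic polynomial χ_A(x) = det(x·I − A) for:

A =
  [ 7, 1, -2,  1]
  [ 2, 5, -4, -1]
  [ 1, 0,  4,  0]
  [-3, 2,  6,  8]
x^4 - 24*x^3 + 216*x^2 - 864*x + 1296

Expanding det(x·I − A) (e.g. by cofactor expansion or by noting that A is similar to its Jordan form J, which has the same characteristic polynomial as A) gives
  χ_A(x) = x^4 - 24*x^3 + 216*x^2 - 864*x + 1296
which factors as (x - 6)^4. The eigenvalues (with algebraic multiplicities) are λ = 6 with multiplicity 4.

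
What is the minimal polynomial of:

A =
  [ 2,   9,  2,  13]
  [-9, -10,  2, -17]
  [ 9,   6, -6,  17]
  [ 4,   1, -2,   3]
x^3 + 7*x^2 + 8*x - 16

The characteristic polynomial is χ_A(x) = (x - 1)*(x + 4)^3, so the eigenvalues are known. The minimal polynomial is
  m_A(x) = Π_λ (x − λ)^{k_λ}
where k_λ is the size of the *largest* Jordan block for λ (equivalently, the smallest k with (A − λI)^k v = 0 for every generalised eigenvector v of λ).

  λ = -4: largest Jordan block has size 2, contributing (x + 4)^2
  λ = 1: largest Jordan block has size 1, contributing (x − 1)

So m_A(x) = (x - 1)*(x + 4)^2 = x^3 + 7*x^2 + 8*x - 16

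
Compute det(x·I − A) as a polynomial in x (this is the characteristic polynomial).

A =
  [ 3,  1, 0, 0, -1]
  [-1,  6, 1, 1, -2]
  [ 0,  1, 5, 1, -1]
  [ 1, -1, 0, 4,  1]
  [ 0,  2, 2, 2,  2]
x^5 - 20*x^4 + 160*x^3 - 640*x^2 + 1280*x - 1024

Expanding det(x·I − A) (e.g. by cofactor expansion or by noting that A is similar to its Jordan form J, which has the same characteristic polynomial as A) gives
  χ_A(x) = x^5 - 20*x^4 + 160*x^3 - 640*x^2 + 1280*x - 1024
which factors as (x - 4)^5. The eigenvalues (with algebraic multiplicities) are λ = 4 with multiplicity 5.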